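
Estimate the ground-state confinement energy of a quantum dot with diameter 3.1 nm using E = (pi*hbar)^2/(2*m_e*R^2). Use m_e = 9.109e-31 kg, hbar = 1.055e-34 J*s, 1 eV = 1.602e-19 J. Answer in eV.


Radius R = 3.1/2 = 1.55 nm = 1.55e-09 m
E = (pi * 1.055e-34)^2 / (2 * 9.109e-31 * (1.55e-09)^2)
E(J) = 2.50981e-20
E = E(J) / 1.602e-19 = 0.1567 eV

0.1567


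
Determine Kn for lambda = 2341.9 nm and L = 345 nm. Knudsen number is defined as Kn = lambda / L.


Knudsen number Kn = lambda / L
Kn = 2341.9 / 345
Kn = 6.7881

6.7881


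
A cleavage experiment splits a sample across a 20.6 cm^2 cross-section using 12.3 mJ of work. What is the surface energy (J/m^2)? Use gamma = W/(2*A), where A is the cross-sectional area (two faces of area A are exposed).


Convert: A = 20.6 cm^2 = 0.00206 m^2, W = 12.3 mJ = 0.0123 J
Cleaving exposes two faces of area A, so total new surface = 2*A and gamma = W / (2*A)
gamma = 0.0123 / (2 * 0.00206)
gamma = 2.985 J/m^2

2.985


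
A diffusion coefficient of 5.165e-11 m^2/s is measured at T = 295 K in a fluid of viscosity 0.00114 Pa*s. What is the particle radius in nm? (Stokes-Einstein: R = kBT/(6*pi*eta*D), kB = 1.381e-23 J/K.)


Stokes-Einstein: R = kB*T / (6*pi*eta*D)
R = 1.381e-23 * 295 / (6 * pi * 0.00114 * 5.165e-11)
R = 3.67062e-09 m = 3.67 nm

3.67


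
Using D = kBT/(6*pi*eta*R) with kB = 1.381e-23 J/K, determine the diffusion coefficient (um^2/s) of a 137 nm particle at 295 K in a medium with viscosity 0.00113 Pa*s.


Radius R = 137/2 = 68.5 nm = 6.85e-08 m
D = kB*T / (6*pi*eta*R)
D = 1.381e-23 * 295 / (6 * pi * 0.00113 * 6.85e-08)
D = 2.79219e-12 m^2/s = 2.792 um^2/s

2.792


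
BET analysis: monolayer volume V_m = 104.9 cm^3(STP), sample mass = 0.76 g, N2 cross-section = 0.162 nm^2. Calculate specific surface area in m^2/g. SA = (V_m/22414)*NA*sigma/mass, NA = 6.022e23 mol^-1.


Number of moles in monolayer = V_m / 22414 = 104.9 / 22414 = 0.00468011
Number of molecules = moles * NA = 0.00468011 * 6.022e23
SA = molecules * sigma / mass
SA = (104.9 / 22414) * 6.022e23 * 0.162e-18 / 0.76
SA = 600.8 m^2/g

600.8


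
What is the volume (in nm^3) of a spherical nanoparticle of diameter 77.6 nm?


Radius r = 77.6/2 = 38.8 nm
Volume V = (4/3) * pi * r^3
V = (4/3) * pi * (38.8)^3
V = 244671.73 nm^3

244671.73


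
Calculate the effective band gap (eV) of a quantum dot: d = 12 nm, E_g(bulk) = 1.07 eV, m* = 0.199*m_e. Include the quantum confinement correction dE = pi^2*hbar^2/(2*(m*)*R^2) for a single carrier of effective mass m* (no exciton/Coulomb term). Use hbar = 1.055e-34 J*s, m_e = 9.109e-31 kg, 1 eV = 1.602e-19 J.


Radius R = 12/2 nm = 6e-09 m
Confinement energy dE = pi^2 * hbar^2 / (2 * m_eff * m_e * R^2)
dE = pi^2 * (1.055e-34)^2 / (2 * 0.199 * 9.109e-31 * (6e-09)^2) J, divided by 1.602e-19 J/eV
dE = 0.0525 eV
Total band gap = E_g(bulk) + dE = 1.07 + 0.0525 = 1.1225 eV

1.1225


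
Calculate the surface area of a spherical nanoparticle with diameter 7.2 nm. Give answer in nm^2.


Radius r = 7.2/2 = 3.6 nm
Surface area SA = 4 * pi * r^2
SA = 4 * pi * (3.6)^2
SA = 162.86 nm^2

162.86


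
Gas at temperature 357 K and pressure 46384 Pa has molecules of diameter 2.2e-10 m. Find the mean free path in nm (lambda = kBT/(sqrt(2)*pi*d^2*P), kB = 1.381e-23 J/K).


Mean free path: lambda = kB*T / (sqrt(2) * pi * d^2 * P)
lambda = 1.381e-23 * 357 / (sqrt(2) * pi * (2.2e-10)^2 * 46384)
lambda = 4.94292e-07 m
lambda = 494.29 nm

494.29


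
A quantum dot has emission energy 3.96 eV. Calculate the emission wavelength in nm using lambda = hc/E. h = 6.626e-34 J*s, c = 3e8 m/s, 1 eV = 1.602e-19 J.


Convert energy: E = 3.96 eV = 3.96 * 1.602e-19 = 6.34392e-19 J
lambda = h*c / E = 6.626e-34 * 3e8 / 6.34392e-19
lambda = 3.13339e-07 m = 313.3 nm

313.3


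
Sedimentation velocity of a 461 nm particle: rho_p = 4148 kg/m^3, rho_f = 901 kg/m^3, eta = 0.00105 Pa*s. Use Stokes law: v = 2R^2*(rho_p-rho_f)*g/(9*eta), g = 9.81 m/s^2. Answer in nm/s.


Radius R = 461/2 nm = 2.305e-07 m
Density difference = 4148 - 901 = 3247 kg/m^3
v = 2 * R^2 * (rho_p - rho_f) * g / (9 * eta)
v = 2 * (2.305e-07)^2 * 3247 * 9.81 / (9 * 0.00105)
v = 3.58172e-07 m/s = 358.1718 nm/s

358.1718


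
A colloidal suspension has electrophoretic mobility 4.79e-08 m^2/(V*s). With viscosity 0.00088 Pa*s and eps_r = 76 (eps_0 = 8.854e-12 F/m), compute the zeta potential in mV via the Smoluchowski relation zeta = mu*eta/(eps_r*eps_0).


Smoluchowski equation: zeta = mu * eta / (eps_r * eps_0)
zeta = 4.79e-08 * 0.00088 / (76 * 8.854e-12)
zeta = 0.062642 V = 62.64 mV

62.64


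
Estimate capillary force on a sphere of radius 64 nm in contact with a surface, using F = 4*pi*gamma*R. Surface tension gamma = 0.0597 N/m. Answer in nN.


Convert radius: R = 64 nm = 6.4e-08 m
F = 4 * pi * gamma * R
F = 4 * pi * 0.0597 * 6.4e-08
F = 4.80136e-08 N = 48.0136 nN

48.0136


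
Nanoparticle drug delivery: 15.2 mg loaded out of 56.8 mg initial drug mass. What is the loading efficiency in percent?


Drug loading efficiency = (drug loaded / drug initial) * 100
DLE = 15.2 / 56.8 * 100
DLE = 0.2676 * 100
DLE = 26.76%

26.76


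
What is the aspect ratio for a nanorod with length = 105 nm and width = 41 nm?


Aspect ratio AR = length / diameter
AR = 105 / 41
AR = 2.56

2.56


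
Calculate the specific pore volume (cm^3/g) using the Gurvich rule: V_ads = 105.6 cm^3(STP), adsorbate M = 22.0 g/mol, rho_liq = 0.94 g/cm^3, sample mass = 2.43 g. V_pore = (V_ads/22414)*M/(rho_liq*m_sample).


Moles adsorbed n = V_ads / 22414 = 105.6 / 22414 = 4.711341e-03 mol
Liquid volume V_liq = n * M / rho_liq = 4.711341e-03 * 22.0 / 0.94 = 0.11027 cm^3
Specific pore volume V_pore = V_liq / m_sample = 0.11027 / 2.43
V_pore = 0.0454 cm^3/g

0.0454


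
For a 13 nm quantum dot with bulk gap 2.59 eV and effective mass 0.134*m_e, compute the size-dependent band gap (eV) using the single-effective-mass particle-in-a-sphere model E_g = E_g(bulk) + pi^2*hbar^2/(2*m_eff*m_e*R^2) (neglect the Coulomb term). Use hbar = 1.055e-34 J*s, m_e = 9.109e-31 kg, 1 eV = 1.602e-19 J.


Radius R = 13/2 nm = 6.5e-09 m
Confinement energy dE = pi^2 * hbar^2 / (2 * m_eff * m_e * R^2)
dE = pi^2 * (1.055e-34)^2 / (2 * 0.134 * 9.109e-31 * (6.5e-09)^2) J, divided by 1.602e-19 J/eV
dE = 0.0665 eV
Total band gap = E_g(bulk) + dE = 2.59 + 0.0665 = 2.6565 eV

2.6565


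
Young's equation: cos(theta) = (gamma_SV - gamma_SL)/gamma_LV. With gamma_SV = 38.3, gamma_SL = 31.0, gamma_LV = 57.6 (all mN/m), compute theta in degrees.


cos(theta) = (gamma_SV - gamma_SL) / gamma_LV
cos(theta) = (38.3 - 31.0) / 57.6
cos(theta) = 0.126736
theta = arccos(0.126736) = 82.72 degrees

82.72


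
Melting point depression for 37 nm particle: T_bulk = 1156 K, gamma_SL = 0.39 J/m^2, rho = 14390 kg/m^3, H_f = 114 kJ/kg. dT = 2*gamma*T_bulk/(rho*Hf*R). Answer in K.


Radius R = 37/2 = 18.5 nm = 1.85e-08 m
Convert H_f = 114 kJ/kg = 114000 J/kg
dT = 2 * gamma_SL * T_bulk / (rho * H_f * R)
dT = 2 * 0.39 * 1156 / (14390 * 114000 * 1.85e-08)
dT = 29.7 K

29.7


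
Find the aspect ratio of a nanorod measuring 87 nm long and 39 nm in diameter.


Aspect ratio AR = length / diameter
AR = 87 / 39
AR = 2.23

2.23


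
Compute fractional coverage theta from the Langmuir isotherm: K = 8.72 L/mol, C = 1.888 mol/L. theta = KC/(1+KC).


Langmuir isotherm: theta = K*C / (1 + K*C)
K*C = 8.72 * 1.888 = 16.46336
theta = 16.46336 / (1 + 16.46336) = 16.46336 / 17.46336
theta = 0.9427

0.9427


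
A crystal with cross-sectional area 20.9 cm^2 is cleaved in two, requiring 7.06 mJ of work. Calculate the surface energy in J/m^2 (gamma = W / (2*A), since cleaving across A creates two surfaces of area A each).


Convert: A = 20.9 cm^2 = 0.00209 m^2, W = 7.06 mJ = 0.00706 J
Cleaving exposes two faces of area A, so total new surface = 2*A and gamma = W / (2*A)
gamma = 0.00706 / (2 * 0.00209)
gamma = 1.689 J/m^2

1.689


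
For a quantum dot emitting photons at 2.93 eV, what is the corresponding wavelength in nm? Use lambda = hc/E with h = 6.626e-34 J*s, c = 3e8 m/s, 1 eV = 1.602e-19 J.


Convert energy: E = 2.93 eV = 2.93 * 1.602e-19 = 4.69386e-19 J
lambda = h*c / E = 6.626e-34 * 3e8 / 4.69386e-19
lambda = 4.23489e-07 m = 423.5 nm

423.5


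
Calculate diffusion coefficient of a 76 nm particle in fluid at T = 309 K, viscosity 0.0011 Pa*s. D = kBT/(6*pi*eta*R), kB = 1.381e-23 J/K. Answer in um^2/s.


Radius R = 76/2 = 38 nm = 3.8e-08 m
D = kB*T / (6*pi*eta*R)
D = 1.381e-23 * 309 / (6 * pi * 0.0011 * 3.8e-08)
D = 5.41595e-12 m^2/s = 5.416 um^2/s

5.416


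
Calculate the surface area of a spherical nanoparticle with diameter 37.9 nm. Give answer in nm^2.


Radius r = 37.9/2 = 18.95 nm
Surface area SA = 4 * pi * r^2
SA = 4 * pi * (18.95)^2
SA = 4512.62 nm^2

4512.62


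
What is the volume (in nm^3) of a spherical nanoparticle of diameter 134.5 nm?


Radius r = 134.5/2 = 67.25 nm
Volume V = (4/3) * pi * r^3
V = (4/3) * pi * (67.25)^3
V = 1273988.4 nm^3

1273988.4


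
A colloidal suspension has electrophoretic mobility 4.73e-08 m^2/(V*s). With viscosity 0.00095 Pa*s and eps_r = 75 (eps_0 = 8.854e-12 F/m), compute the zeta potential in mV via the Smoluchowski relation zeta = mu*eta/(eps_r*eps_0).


Smoluchowski equation: zeta = mu * eta / (eps_r * eps_0)
zeta = 4.73e-08 * 0.00095 / (75 * 8.854e-12)
zeta = 0.067668 V = 67.67 mV

67.67


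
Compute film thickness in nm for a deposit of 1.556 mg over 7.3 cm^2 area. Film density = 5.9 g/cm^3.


Convert: m = 1.556 mg = 1.5560e-06 kg, A = 7.3 cm^2 = 7.3000e-04 m^2, rho = 5.9 g/cm^3 = 5900 kg/m^3
t = m / (A * rho)
t = 1.5560e-06 / (7.3000e-04 * 5900)
t = 3.6127e-07 m = 361.3 nm

361.3


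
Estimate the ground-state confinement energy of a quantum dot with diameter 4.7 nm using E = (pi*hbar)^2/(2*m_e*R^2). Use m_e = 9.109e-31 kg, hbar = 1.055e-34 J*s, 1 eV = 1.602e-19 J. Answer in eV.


Radius R = 4.7/2 = 2.35 nm = 2.35e-09 m
E = (pi * 1.055e-34)^2 / (2 * 9.109e-31 * (2.35e-09)^2)
E(J) = 1.09186e-20
E = E(J) / 1.602e-19 = 0.0682 eV

0.0682


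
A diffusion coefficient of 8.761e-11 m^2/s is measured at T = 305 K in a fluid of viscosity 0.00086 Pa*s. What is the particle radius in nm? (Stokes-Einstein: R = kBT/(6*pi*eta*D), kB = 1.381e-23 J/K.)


Stokes-Einstein: R = kB*T / (6*pi*eta*D)
R = 1.381e-23 * 305 / (6 * pi * 0.00086 * 8.761e-11)
R = 2.96579e-09 m = 2.97 nm

2.97


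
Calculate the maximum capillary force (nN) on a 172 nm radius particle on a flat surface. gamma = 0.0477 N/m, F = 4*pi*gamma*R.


Convert radius: R = 172 nm = 1.72e-07 m
F = 4 * pi * gamma * R
F = 4 * pi * 0.0477 * 1.72e-07
F = 1.031e-07 N = 103.0995 nN

103.0995


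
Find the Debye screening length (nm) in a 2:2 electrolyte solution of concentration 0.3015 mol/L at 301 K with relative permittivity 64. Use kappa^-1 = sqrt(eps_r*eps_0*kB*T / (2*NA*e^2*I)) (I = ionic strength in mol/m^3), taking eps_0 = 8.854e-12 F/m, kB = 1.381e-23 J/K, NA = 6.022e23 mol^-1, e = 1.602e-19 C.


Ionic strength I = 0.3015 * 2^2 * 1000 = 1206 mol/m^3
kappa^-1 = sqrt(64 * 8.854e-12 * 1.381e-23 * 301 / (2 * 6.022e23 * (1.602e-19)^2 * 1206))
kappa^-1 = 0.251 nm

0.251


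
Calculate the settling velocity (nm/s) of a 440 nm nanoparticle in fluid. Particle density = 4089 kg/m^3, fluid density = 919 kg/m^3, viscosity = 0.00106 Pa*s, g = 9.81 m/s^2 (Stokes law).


Radius R = 440/2 nm = 2.2e-07 m
Density difference = 4089 - 919 = 3170 kg/m^3
v = 2 * R^2 * (rho_p - rho_f) * g / (9 * eta)
v = 2 * (2.2e-07)^2 * 3170 * 9.81 / (9 * 0.00106)
v = 3.15541e-07 m/s = 315.5406 nm/s

315.5406


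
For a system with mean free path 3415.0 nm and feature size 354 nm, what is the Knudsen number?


Knudsen number Kn = lambda / L
Kn = 3415.0 / 354
Kn = 9.6469

9.6469


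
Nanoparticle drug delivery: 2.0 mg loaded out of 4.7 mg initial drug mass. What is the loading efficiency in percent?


Drug loading efficiency = (drug loaded / drug initial) * 100
DLE = 2.0 / 4.7 * 100
DLE = 0.4255 * 100
DLE = 42.55%

42.55


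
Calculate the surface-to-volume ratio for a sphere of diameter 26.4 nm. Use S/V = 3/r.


Radius r = 26.4/2 = 13.2 nm
S/V = 3 / r = 3 / 13.2
S/V = 0.2273 nm^-1

0.2273


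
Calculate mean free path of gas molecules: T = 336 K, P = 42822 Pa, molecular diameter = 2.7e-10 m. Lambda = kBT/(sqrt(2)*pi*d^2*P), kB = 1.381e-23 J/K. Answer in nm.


Mean free path: lambda = kB*T / (sqrt(2) * pi * d^2 * P)
lambda = 1.381e-23 * 336 / (sqrt(2) * pi * (2.7e-10)^2 * 42822)
lambda = 3.3456e-07 m
lambda = 334.56 nm

334.56


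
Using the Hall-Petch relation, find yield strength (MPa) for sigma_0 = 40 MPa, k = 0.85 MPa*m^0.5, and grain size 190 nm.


d = 190 nm = 1.9e-07 m
sqrt(d) = 0.0004358899
Hall-Petch contribution = k / sqrt(d) = 0.85 / 0.0004358899 = 1950.0 MPa
sigma = sigma_0 + k/sqrt(d) = 40 + 1950.0 = 1990.0 MPa

1990.0


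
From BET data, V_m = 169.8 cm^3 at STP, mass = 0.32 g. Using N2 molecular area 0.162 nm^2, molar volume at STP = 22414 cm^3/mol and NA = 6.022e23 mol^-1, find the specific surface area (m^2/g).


Number of moles in monolayer = V_m / 22414 = 169.8 / 22414 = 0.00757562
Number of molecules = moles * NA = 0.00757562 * 6.022e23
SA = molecules * sigma / mass
SA = (169.8 / 22414) * 6.022e23 * 0.162e-18 / 0.32
SA = 2309.5 m^2/g

2309.5


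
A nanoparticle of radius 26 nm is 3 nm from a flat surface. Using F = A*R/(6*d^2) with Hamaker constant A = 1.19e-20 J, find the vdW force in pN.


Convert to SI: R = 26 nm = 2.6e-08 m, d = 3 nm = 3e-09 m
F = A * R / (6 * d^2)
F = 1.19e-20 * 2.6e-08 / (6 * (3e-09)^2)
F = 5.72963e-12 N = 5.73 pN

5.73


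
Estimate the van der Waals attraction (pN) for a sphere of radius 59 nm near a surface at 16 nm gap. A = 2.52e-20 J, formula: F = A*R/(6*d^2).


Convert to SI: R = 59 nm = 5.9e-08 m, d = 16 nm = 1.6e-08 m
F = A * R / (6 * d^2)
F = 2.52e-20 * 5.9e-08 / (6 * (1.6e-08)^2)
F = 9.67969e-13 N = 0.968 pN

0.968


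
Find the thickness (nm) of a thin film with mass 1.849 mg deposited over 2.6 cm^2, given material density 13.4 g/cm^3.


Convert: m = 1.849 mg = 1.8490e-06 kg, A = 2.6 cm^2 = 2.6000e-04 m^2, rho = 13.4 g/cm^3 = 13400 kg/m^3
t = m / (A * rho)
t = 1.8490e-06 / (2.6000e-04 * 13400)
t = 5.3071e-07 m = 530.7 nm

530.7


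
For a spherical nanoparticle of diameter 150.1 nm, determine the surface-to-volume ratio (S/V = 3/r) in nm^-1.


Radius r = 150.1/2 = 75.05 nm
S/V = 3 / r = 3 / 75.05
S/V = 0.04 nm^-1

0.04


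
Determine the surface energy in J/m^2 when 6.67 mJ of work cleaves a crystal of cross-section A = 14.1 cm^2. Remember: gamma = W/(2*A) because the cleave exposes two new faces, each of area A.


Convert: A = 14.1 cm^2 = 0.00141 m^2, W = 6.67 mJ = 0.00667 J
Cleaving exposes two faces of area A, so total new surface = 2*A and gamma = W / (2*A)
gamma = 0.00667 / (2 * 0.00141)
gamma = 2.365 J/m^2

2.365


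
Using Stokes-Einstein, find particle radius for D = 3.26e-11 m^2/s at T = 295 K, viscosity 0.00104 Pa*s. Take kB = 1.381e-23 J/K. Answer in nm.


Stokes-Einstein: R = kB*T / (6*pi*eta*D)
R = 1.381e-23 * 295 / (6 * pi * 0.00104 * 3.26e-11)
R = 6.37476e-09 m = 6.37 nm

6.37


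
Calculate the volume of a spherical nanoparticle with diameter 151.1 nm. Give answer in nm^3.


Radius r = 151.1/2 = 75.55 nm
Volume V = (4/3) * pi * r^3
V = (4/3) * pi * (75.55)^3
V = 1806308.87 nm^3

1806308.87


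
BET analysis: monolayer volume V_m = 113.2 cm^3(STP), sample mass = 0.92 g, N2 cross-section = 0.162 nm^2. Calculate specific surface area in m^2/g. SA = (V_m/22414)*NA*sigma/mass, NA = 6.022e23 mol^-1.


Number of moles in monolayer = V_m / 22414 = 113.2 / 22414 = 0.00505041
Number of molecules = moles * NA = 0.00505041 * 6.022e23
SA = molecules * sigma / mass
SA = (113.2 / 22414) * 6.022e23 * 0.162e-18 / 0.92
SA = 535.5 m^2/g

535.5


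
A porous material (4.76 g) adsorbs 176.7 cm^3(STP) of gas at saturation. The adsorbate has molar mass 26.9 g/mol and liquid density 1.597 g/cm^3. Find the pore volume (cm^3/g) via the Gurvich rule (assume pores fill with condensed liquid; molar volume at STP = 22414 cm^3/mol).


Moles adsorbed n = V_ads / 22414 = 176.7 / 22414 = 7.883466e-03 mol
Liquid volume V_liq = n * M / rho_liq = 7.883466e-03 * 26.9 / 1.597 = 0.13279 cm^3
Specific pore volume V_pore = V_liq / m_sample = 0.13279 / 4.76
V_pore = 0.0279 cm^3/g

0.0279


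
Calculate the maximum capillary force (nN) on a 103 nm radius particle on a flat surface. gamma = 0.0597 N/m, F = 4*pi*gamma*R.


Convert radius: R = 103 nm = 1.03e-07 m
F = 4 * pi * gamma * R
F = 4 * pi * 0.0597 * 1.03e-07
F = 7.72719e-08 N = 77.2719 nN

77.2719


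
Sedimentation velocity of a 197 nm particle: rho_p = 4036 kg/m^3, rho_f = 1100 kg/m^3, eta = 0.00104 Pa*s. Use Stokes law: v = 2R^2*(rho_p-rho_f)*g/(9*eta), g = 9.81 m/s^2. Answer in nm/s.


Radius R = 197/2 nm = 9.85e-08 m
Density difference = 4036 - 1100 = 2936 kg/m^3
v = 2 * R^2 * (rho_p - rho_f) * g / (9 * eta)
v = 2 * (9.85e-08)^2 * 2936 * 9.81 / (9 * 0.00104)
v = 5.97106e-08 m/s = 59.7106 nm/s

59.7106


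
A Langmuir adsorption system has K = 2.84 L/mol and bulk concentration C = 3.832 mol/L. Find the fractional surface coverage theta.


Langmuir isotherm: theta = K*C / (1 + K*C)
K*C = 2.84 * 3.832 = 10.88288
theta = 10.88288 / (1 + 10.88288) = 10.88288 / 11.88288
theta = 0.9158

0.9158


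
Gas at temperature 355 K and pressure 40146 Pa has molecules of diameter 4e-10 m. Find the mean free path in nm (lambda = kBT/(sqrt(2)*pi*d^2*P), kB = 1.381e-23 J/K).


Mean free path: lambda = kB*T / (sqrt(2) * pi * d^2 * P)
lambda = 1.381e-23 * 355 / (sqrt(2) * pi * (4e-10)^2 * 40146)
lambda = 1.71789e-07 m
lambda = 171.79 nm

171.79


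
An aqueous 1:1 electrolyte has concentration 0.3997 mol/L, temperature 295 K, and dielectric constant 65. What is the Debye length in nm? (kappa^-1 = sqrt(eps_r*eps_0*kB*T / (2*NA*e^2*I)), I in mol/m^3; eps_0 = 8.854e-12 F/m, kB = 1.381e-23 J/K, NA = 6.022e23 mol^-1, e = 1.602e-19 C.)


Ionic strength I = 0.3997 * 1^2 * 1000 = 399.7 mol/m^3
kappa^-1 = sqrt(65 * 8.854e-12 * 1.381e-23 * 295 / (2 * 6.022e23 * (1.602e-19)^2 * 399.7))
kappa^-1 = 0.436 nm

0.436


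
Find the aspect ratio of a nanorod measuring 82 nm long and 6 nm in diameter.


Aspect ratio AR = length / diameter
AR = 82 / 6
AR = 13.67

13.67


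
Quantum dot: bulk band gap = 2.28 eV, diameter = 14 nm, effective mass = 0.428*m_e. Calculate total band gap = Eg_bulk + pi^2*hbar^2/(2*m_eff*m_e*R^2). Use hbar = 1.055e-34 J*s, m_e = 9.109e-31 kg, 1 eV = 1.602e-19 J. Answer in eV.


Radius R = 14/2 nm = 7e-09 m
Confinement energy dE = pi^2 * hbar^2 / (2 * m_eff * m_e * R^2)
dE = pi^2 * (1.055e-34)^2 / (2 * 0.428 * 9.109e-31 * (7e-09)^2) J, divided by 1.602e-19 J/eV
dE = 0.0179 eV
Total band gap = E_g(bulk) + dE = 2.28 + 0.0179 = 2.2979 eV

2.2979


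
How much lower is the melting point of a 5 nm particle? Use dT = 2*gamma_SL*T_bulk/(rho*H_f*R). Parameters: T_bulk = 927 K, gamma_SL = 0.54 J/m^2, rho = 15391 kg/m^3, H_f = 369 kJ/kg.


Radius R = 5/2 = 2.5 nm = 2.5e-09 m
Convert H_f = 369 kJ/kg = 369000 J/kg
dT = 2 * gamma_SL * T_bulk / (rho * H_f * R)
dT = 2 * 0.54 * 927 / (15391 * 369000 * 2.5e-09)
dT = 70.5 K

70.5


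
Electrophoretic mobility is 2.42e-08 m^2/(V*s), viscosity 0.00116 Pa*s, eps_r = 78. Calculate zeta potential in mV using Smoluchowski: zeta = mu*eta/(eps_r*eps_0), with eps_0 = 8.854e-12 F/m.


Smoluchowski equation: zeta = mu * eta / (eps_r * eps_0)
zeta = 2.42e-08 * 0.00116 / (78 * 8.854e-12)
zeta = 0.040648 V = 40.65 mV

40.65


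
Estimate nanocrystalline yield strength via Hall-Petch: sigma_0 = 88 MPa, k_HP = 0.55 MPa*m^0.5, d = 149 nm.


d = 149 nm = 1.49e-07 m
sqrt(d) = 0.0003860052
Hall-Petch contribution = k / sqrt(d) = 0.55 / 0.0003860052 = 1424.9 MPa
sigma = sigma_0 + k/sqrt(d) = 88 + 1424.9 = 1512.9 MPa

1512.9


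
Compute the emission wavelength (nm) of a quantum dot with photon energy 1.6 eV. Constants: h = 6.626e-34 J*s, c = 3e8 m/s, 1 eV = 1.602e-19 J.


Convert energy: E = 1.6 eV = 1.6 * 1.602e-19 = 2.5632e-19 J
lambda = h*c / E = 6.626e-34 * 3e8 / 2.5632e-19
lambda = 7.75515e-07 m = 775.5 nm

775.5


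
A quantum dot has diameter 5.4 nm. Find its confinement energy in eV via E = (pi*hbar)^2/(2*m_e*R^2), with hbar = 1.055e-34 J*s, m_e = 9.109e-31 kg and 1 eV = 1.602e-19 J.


Radius R = 5.4/2 = 2.7 nm = 2.7e-09 m
E = (pi * 1.055e-34)^2 / (2 * 9.109e-31 * (2.7e-09)^2)
E(J) = 8.27135e-21
E = E(J) / 1.602e-19 = 0.0516 eV

0.0516


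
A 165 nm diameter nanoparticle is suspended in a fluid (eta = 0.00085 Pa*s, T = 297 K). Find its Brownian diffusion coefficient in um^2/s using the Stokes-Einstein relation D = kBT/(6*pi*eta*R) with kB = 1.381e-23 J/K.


Radius R = 165/2 = 82.5 nm = 8.25e-08 m
D = kB*T / (6*pi*eta*R)
D = 1.381e-23 * 297 / (6 * pi * 0.00085 * 8.25e-08)
D = 3.10296e-12 m^2/s = 3.103 um^2/s

3.103


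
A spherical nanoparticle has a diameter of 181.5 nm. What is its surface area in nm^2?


Radius r = 181.5/2 = 90.75 nm
Surface area SA = 4 * pi * r^2
SA = 4 * pi * (90.75)^2
SA = 103491.13 nm^2

103491.13


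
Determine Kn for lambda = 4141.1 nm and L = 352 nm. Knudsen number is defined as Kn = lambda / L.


Knudsen number Kn = lambda / L
Kn = 4141.1 / 352
Kn = 11.7645

11.7645


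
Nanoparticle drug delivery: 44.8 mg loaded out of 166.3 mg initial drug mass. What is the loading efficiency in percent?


Drug loading efficiency = (drug loaded / drug initial) * 100
DLE = 44.8 / 166.3 * 100
DLE = 0.2694 * 100
DLE = 26.94%

26.94


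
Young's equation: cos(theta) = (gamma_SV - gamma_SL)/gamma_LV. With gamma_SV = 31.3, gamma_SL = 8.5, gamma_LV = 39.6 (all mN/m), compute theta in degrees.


cos(theta) = (gamma_SV - gamma_SL) / gamma_LV
cos(theta) = (31.3 - 8.5) / 39.6
cos(theta) = 0.575758
theta = arccos(0.575758) = 54.85 degrees

54.85


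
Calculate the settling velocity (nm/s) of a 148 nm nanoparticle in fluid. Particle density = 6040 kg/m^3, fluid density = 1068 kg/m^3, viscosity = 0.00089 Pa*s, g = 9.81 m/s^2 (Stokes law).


Radius R = 148/2 nm = 7.4e-08 m
Density difference = 6040 - 1068 = 4972 kg/m^3
v = 2 * R^2 * (rho_p - rho_f) * g / (9 * eta)
v = 2 * (7.4e-08)^2 * 4972 * 9.81 / (9 * 0.00089)
v = 6.66901e-08 m/s = 66.6901 nm/s

66.6901


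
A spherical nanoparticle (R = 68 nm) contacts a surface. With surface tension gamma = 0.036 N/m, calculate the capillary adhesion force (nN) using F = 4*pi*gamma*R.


Convert radius: R = 68 nm = 6.8e-08 m
F = 4 * pi * gamma * R
F = 4 * pi * 0.036 * 6.8e-08
F = 3.07625e-08 N = 30.7625 nN

30.7625


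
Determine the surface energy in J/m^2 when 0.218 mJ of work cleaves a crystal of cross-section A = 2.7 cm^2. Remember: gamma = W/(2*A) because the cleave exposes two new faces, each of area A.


Convert: A = 2.7 cm^2 = 0.00027 m^2, W = 0.218 mJ = 0.000218 J
Cleaving exposes two faces of area A, so total new surface = 2*A and gamma = W / (2*A)
gamma = 0.000218 / (2 * 0.00027)
gamma = 0.404 J/m^2

0.404


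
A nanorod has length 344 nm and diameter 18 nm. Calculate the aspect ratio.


Aspect ratio AR = length / diameter
AR = 344 / 18
AR = 19.11

19.11


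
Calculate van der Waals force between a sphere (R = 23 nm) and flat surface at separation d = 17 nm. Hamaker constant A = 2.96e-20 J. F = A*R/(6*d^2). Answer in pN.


Convert to SI: R = 23 nm = 2.3e-08 m, d = 17 nm = 1.7e-08 m
F = A * R / (6 * d^2)
F = 2.96e-20 * 2.3e-08 / (6 * (1.7e-08)^2)
F = 3.92618e-13 N = 0.393 pN

0.393


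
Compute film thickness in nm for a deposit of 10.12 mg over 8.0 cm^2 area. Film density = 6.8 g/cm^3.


Convert: m = 10.12 mg = 1.0120e-05 kg, A = 8.0 cm^2 = 8.0000e-04 m^2, rho = 6.8 g/cm^3 = 6800 kg/m^3
t = m / (A * rho)
t = 1.0120e-05 / (8.0000e-04 * 6800)
t = 1.8603e-06 m = 1860.3 nm

1860.3


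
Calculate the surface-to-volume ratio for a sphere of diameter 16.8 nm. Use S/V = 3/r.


Radius r = 16.8/2 = 8.4 nm
S/V = 3 / r = 3 / 8.4
S/V = 0.3571 nm^-1

0.3571


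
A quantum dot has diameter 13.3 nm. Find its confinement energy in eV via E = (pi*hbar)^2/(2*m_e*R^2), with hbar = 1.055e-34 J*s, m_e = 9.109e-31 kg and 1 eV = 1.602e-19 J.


Radius R = 13.3/2 = 6.65 nm = 6.65e-09 m
E = (pi * 1.055e-34)^2 / (2 * 9.109e-31 * (6.65e-09)^2)
E(J) = 1.36352e-21
E = E(J) / 1.602e-19 = 0.0085 eV

0.0085


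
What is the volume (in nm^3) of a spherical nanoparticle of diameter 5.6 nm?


Radius r = 5.6/2 = 2.8 nm
Volume V = (4/3) * pi * r^3
V = (4/3) * pi * (2.8)^3
V = 91.95 nm^3

91.95


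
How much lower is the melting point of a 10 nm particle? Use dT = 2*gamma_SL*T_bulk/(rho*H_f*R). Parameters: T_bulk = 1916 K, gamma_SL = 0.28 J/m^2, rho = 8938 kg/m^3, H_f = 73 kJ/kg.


Radius R = 10/2 = 5 nm = 5e-09 m
Convert H_f = 73 kJ/kg = 73000 J/kg
dT = 2 * gamma_SL * T_bulk / (rho * H_f * R)
dT = 2 * 0.28 * 1916 / (8938 * 73000 * 5e-09)
dT = 328.9 K

328.9


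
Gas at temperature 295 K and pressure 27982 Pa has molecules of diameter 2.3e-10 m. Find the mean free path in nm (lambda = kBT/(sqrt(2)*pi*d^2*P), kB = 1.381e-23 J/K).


Mean free path: lambda = kB*T / (sqrt(2) * pi * d^2 * P)
lambda = 1.381e-23 * 295 / (sqrt(2) * pi * (2.3e-10)^2 * 27982)
lambda = 6.19464e-07 m
lambda = 619.46 nm

619.46


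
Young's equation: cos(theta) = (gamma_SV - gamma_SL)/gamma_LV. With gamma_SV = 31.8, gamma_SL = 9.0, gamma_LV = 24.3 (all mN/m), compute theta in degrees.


cos(theta) = (gamma_SV - gamma_SL) / gamma_LV
cos(theta) = (31.8 - 9.0) / 24.3
cos(theta) = 0.938272
theta = arccos(0.938272) = 20.24 degrees

20.24


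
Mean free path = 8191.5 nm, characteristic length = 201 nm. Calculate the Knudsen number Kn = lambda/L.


Knudsen number Kn = lambda / L
Kn = 8191.5 / 201
Kn = 40.7537

40.7537


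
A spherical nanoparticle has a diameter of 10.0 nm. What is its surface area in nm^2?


Radius r = 10.0/2 = 5 nm
Surface area SA = 4 * pi * r^2
SA = 4 * pi * (5)^2
SA = 314.16 nm^2

314.16


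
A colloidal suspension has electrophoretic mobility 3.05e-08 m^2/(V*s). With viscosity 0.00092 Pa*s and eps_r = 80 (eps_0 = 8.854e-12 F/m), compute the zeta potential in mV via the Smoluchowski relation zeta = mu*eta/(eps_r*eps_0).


Smoluchowski equation: zeta = mu * eta / (eps_r * eps_0)
zeta = 3.05e-08 * 0.00092 / (80 * 8.854e-12)
zeta = 0.039615 V = 39.61 mV

39.61


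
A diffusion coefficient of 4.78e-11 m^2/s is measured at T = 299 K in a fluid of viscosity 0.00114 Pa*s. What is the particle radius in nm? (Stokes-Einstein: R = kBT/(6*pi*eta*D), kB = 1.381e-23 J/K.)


Stokes-Einstein: R = kB*T / (6*pi*eta*D)
R = 1.381e-23 * 299 / (6 * pi * 0.00114 * 4.78e-11)
R = 4.02005e-09 m = 4.02 nm

4.02


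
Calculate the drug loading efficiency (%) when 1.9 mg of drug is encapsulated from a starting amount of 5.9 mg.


Drug loading efficiency = (drug loaded / drug initial) * 100
DLE = 1.9 / 5.9 * 100
DLE = 0.322 * 100
DLE = 32.2%

32.2


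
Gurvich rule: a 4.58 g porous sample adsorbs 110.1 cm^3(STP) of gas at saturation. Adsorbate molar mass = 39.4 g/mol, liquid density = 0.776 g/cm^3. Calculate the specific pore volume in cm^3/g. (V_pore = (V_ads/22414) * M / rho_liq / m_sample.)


Moles adsorbed n = V_ads / 22414 = 110.1 / 22414 = 4.912109e-03 mol
Liquid volume V_liq = n * M / rho_liq = 4.912109e-03 * 39.4 / 0.776 = 0.24940 cm^3
Specific pore volume V_pore = V_liq / m_sample = 0.24940 / 4.58
V_pore = 0.0545 cm^3/g

0.0545


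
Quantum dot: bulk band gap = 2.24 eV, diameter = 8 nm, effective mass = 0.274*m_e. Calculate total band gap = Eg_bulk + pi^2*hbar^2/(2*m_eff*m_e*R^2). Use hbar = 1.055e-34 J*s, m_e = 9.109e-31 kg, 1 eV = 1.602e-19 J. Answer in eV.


Radius R = 8/2 nm = 4e-09 m
Confinement energy dE = pi^2 * hbar^2 / (2 * m_eff * m_e * R^2)
dE = pi^2 * (1.055e-34)^2 / (2 * 0.274 * 9.109e-31 * (4e-09)^2) J, divided by 1.602e-19 J/eV
dE = 0.0859 eV
Total band gap = E_g(bulk) + dE = 2.24 + 0.0859 = 2.3259 eV

2.3259


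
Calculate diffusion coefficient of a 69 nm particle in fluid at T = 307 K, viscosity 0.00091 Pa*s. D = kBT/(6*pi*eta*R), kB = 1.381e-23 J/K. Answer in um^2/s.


Radius R = 69/2 = 34.5 nm = 3.45e-08 m
D = kB*T / (6*pi*eta*R)
D = 1.381e-23 * 307 / (6 * pi * 0.00091 * 3.45e-08)
D = 7.16425e-12 m^2/s = 7.164 um^2/s

7.164


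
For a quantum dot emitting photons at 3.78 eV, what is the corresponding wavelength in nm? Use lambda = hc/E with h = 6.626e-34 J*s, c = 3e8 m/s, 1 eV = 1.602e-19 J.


Convert energy: E = 3.78 eV = 3.78 * 1.602e-19 = 6.05556e-19 J
lambda = h*c / E = 6.626e-34 * 3e8 / 6.05556e-19
lambda = 3.2826e-07 m = 328.3 nm

328.3


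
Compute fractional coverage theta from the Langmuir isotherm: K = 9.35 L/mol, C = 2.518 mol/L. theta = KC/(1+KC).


Langmuir isotherm: theta = K*C / (1 + K*C)
K*C = 9.35 * 2.518 = 23.5433
theta = 23.5433 / (1 + 23.5433) = 23.5433 / 24.5433
theta = 0.9593

0.9593


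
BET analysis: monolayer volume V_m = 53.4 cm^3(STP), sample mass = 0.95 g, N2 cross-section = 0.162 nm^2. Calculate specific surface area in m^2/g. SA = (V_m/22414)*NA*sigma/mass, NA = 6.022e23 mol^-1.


Number of moles in monolayer = V_m / 22414 = 53.4 / 22414 = 0.00238244
Number of molecules = moles * NA = 0.00238244 * 6.022e23
SA = molecules * sigma / mass
SA = (53.4 / 22414) * 6.022e23 * 0.162e-18 / 0.95
SA = 244.7 m^2/g

244.7


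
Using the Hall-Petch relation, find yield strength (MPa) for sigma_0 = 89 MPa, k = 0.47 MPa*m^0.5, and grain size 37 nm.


d = 37 nm = 3.7e-08 m
sqrt(d) = 0.0001923538
Hall-Petch contribution = k / sqrt(d) = 0.47 / 0.0001923538 = 2443.4 MPa
sigma = sigma_0 + k/sqrt(d) = 89 + 2443.4 = 2532.4 MPa

2532.4


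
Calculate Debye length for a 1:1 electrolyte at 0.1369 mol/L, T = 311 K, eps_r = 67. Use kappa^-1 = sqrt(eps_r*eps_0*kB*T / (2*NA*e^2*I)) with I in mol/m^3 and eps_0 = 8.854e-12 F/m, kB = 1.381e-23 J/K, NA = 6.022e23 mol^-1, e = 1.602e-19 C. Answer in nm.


Ionic strength I = 0.1369 * 1^2 * 1000 = 136.9 mol/m^3
kappa^-1 = sqrt(67 * 8.854e-12 * 1.381e-23 * 311 / (2 * 6.022e23 * (1.602e-19)^2 * 136.9))
kappa^-1 = 0.776 nm

0.776


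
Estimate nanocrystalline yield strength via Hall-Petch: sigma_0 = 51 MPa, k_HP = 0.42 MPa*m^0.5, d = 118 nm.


d = 118 nm = 1.18e-07 m
sqrt(d) = 0.0003435113
Hall-Petch contribution = k / sqrt(d) = 0.42 / 0.0003435113 = 1222.7 MPa
sigma = sigma_0 + k/sqrt(d) = 51 + 1222.7 = 1273.7 MPa

1273.7


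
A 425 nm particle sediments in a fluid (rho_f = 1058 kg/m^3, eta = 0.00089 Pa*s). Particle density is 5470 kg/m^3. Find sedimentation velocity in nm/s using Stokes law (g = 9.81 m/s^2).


Radius R = 425/2 nm = 2.125e-07 m
Density difference = 5470 - 1058 = 4412 kg/m^3
v = 2 * R^2 * (rho_p - rho_f) * g / (9 * eta)
v = 2 * (2.125e-07)^2 * 4412 * 9.81 / (9 * 0.00089)
v = 4.88e-07 m/s = 488.0 nm/s

488.0


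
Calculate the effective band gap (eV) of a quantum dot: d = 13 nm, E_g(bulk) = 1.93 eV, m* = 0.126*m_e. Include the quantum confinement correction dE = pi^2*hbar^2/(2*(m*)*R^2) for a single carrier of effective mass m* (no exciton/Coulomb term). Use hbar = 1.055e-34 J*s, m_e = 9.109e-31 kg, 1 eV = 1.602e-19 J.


Radius R = 13/2 nm = 6.5e-09 m
Confinement energy dE = pi^2 * hbar^2 / (2 * m_eff * m_e * R^2)
dE = pi^2 * (1.055e-34)^2 / (2 * 0.126 * 9.109e-31 * (6.5e-09)^2) J, divided by 1.602e-19 J/eV
dE = 0.0707 eV
Total band gap = E_g(bulk) + dE = 1.93 + 0.0707 = 2.0007 eV

2.0007


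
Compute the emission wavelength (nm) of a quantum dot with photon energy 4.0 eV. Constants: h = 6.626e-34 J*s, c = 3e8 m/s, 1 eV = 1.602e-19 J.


Convert energy: E = 4.0 eV = 4.0 * 1.602e-19 = 6.408e-19 J
lambda = h*c / E = 6.626e-34 * 3e8 / 6.408e-19
lambda = 3.10206e-07 m = 310.2 nm

310.2


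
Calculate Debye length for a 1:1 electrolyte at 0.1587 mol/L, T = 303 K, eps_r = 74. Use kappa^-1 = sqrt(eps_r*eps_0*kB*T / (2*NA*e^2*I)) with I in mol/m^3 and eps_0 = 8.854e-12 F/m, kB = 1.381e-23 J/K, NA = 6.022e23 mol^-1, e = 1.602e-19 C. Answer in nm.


Ionic strength I = 0.1587 * 1^2 * 1000 = 158.7 mol/m^3
kappa^-1 = sqrt(74 * 8.854e-12 * 1.381e-23 * 303 / (2 * 6.022e23 * (1.602e-19)^2 * 158.7))
kappa^-1 = 0.748 nm

0.748


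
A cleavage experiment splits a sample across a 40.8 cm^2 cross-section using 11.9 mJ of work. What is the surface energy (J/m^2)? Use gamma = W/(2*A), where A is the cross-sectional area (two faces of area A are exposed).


Convert: A = 40.8 cm^2 = 0.00408 m^2, W = 11.9 mJ = 0.0119 J
Cleaving exposes two faces of area A, so total new surface = 2*A and gamma = W / (2*A)
gamma = 0.0119 / (2 * 0.00408)
gamma = 1.458 J/m^2

1.458


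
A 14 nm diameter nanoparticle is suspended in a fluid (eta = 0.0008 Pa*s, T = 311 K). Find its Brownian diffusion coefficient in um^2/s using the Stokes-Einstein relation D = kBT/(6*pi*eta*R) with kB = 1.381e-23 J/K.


Radius R = 14/2 = 7 nm = 7e-09 m
D = kB*T / (6*pi*eta*R)
D = 1.381e-23 * 311 / (6 * pi * 0.0008 * 7e-09)
D = 4.06879e-11 m^2/s = 40.688 um^2/s

40.688


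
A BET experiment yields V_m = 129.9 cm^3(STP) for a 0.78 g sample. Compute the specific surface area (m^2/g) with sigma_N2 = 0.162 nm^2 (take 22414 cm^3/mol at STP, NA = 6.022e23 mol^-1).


Number of moles in monolayer = V_m / 22414 = 129.9 / 22414 = 0.00579548
Number of molecules = moles * NA = 0.00579548 * 6.022e23
SA = molecules * sigma / mass
SA = (129.9 / 22414) * 6.022e23 * 0.162e-18 / 0.78
SA = 724.9 m^2/g

724.9


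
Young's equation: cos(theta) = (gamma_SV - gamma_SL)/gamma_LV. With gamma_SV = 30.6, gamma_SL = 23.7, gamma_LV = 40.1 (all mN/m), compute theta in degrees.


cos(theta) = (gamma_SV - gamma_SL) / gamma_LV
cos(theta) = (30.6 - 23.7) / 40.1
cos(theta) = 0.17207
theta = arccos(0.17207) = 80.09 degrees

80.09


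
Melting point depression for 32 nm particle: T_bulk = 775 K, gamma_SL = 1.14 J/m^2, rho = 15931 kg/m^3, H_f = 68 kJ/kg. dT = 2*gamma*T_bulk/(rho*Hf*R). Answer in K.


Radius R = 32/2 = 16 nm = 1.6e-08 m
Convert H_f = 68 kJ/kg = 68000 J/kg
dT = 2 * gamma_SL * T_bulk / (rho * H_f * R)
dT = 2 * 1.14 * 775 / (15931 * 68000 * 1.6e-08)
dT = 101.9 K

101.9


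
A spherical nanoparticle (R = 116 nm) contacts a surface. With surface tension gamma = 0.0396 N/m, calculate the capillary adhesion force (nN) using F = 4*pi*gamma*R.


Convert radius: R = 116 nm = 1.16e-07 m
F = 4 * pi * gamma * R
F = 4 * pi * 0.0396 * 1.16e-07
F = 5.77249e-08 N = 57.7249 nN

57.7249


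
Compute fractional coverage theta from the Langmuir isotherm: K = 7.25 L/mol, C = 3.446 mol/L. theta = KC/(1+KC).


Langmuir isotherm: theta = K*C / (1 + K*C)
K*C = 7.25 * 3.446 = 24.9835
theta = 24.9835 / (1 + 24.9835) = 24.9835 / 25.9835
theta = 0.9615

0.9615


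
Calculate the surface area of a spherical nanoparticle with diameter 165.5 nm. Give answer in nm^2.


Radius r = 165.5/2 = 82.75 nm
Surface area SA = 4 * pi * r^2
SA = 4 * pi * (82.75)^2
SA = 86049.01 nm^2

86049.01


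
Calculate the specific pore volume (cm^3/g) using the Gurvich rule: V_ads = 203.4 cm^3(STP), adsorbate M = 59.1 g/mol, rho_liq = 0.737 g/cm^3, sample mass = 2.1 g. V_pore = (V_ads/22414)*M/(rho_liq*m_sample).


Moles adsorbed n = V_ads / 22414 = 203.4 / 22414 = 9.074685e-03 mol
Liquid volume V_liq = n * M / rho_liq = 9.074685e-03 * 59.1 / 0.737 = 0.72770 cm^3
Specific pore volume V_pore = V_liq / m_sample = 0.72770 / 2.1
V_pore = 0.3465 cm^3/g

0.3465


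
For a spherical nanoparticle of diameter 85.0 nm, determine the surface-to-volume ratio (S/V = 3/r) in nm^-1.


Radius r = 85.0/2 = 42.5 nm
S/V = 3 / r = 3 / 42.5
S/V = 0.0706 nm^-1

0.0706


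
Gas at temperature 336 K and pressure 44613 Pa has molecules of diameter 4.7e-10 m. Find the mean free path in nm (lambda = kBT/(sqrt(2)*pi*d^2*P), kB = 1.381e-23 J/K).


Mean free path: lambda = kB*T / (sqrt(2) * pi * d^2 * P)
lambda = 1.381e-23 * 336 / (sqrt(2) * pi * (4.7e-10)^2 * 44613)
lambda = 1.05977e-07 m
lambda = 105.98 nm

105.98


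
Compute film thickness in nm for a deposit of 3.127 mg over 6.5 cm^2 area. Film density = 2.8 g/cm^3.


Convert: m = 3.127 mg = 3.1270e-06 kg, A = 6.5 cm^2 = 6.5000e-04 m^2, rho = 2.8 g/cm^3 = 2800 kg/m^3
t = m / (A * rho)
t = 3.1270e-06 / (6.5000e-04 * 2800)
t = 1.7181e-06 m = 1718.1 nm

1718.1


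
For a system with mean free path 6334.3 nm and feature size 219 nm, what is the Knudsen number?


Knudsen number Kn = lambda / L
Kn = 6334.3 / 219
Kn = 28.9237

28.9237


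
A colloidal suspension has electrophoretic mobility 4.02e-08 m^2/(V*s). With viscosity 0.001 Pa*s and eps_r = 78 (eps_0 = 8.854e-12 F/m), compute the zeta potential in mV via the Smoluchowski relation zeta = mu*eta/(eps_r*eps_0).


Smoluchowski equation: zeta = mu * eta / (eps_r * eps_0)
zeta = 4.02e-08 * 0.001 / (78 * 8.854e-12)
zeta = 0.058209 V = 58.21 mV

58.21


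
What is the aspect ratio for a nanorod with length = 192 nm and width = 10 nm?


Aspect ratio AR = length / diameter
AR = 192 / 10
AR = 19.2

19.2


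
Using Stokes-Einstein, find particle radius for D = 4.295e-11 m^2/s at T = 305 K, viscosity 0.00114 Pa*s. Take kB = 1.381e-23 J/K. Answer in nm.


Stokes-Einstein: R = kB*T / (6*pi*eta*D)
R = 1.381e-23 * 305 / (6 * pi * 0.00114 * 4.295e-11)
R = 4.56378e-09 m = 4.56 nm

4.56


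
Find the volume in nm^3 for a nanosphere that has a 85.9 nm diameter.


Radius r = 85.9/2 = 42.95 nm
Volume V = (4/3) * pi * r^3
V = (4/3) * pi * (42.95)^3
V = 331877.73 nm^3

331877.73


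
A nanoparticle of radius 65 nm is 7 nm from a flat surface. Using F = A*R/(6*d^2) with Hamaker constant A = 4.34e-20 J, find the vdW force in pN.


Convert to SI: R = 65 nm = 6.5e-08 m, d = 7 nm = 7e-09 m
F = A * R / (6 * d^2)
F = 4.34e-20 * 6.5e-08 / (6 * (7e-09)^2)
F = 9.59524e-12 N = 9.595 pN

9.595


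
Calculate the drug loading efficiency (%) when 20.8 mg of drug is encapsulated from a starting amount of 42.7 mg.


Drug loading efficiency = (drug loaded / drug initial) * 100
DLE = 20.8 / 42.7 * 100
DLE = 0.4871 * 100
DLE = 48.71%

48.71


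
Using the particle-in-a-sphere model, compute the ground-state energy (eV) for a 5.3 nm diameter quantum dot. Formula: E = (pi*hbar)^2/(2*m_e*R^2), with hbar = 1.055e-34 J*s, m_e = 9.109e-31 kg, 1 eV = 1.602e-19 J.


Radius R = 5.3/2 = 2.65 nm = 2.65e-09 m
E = (pi * 1.055e-34)^2 / (2 * 9.109e-31 * (2.65e-09)^2)
E(J) = 8.58642e-21
E = E(J) / 1.602e-19 = 0.0536 eV

0.0536


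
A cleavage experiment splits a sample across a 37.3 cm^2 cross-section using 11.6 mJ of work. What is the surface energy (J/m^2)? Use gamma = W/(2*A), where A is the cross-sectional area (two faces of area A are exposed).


Convert: A = 37.3 cm^2 = 0.00373 m^2, W = 11.6 mJ = 0.0116 J
Cleaving exposes two faces of area A, so total new surface = 2*A and gamma = W / (2*A)
gamma = 0.0116 / (2 * 0.00373)
gamma = 1.555 J/m^2

1.555


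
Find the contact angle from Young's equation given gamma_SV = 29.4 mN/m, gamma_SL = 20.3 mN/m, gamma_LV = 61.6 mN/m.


cos(theta) = (gamma_SV - gamma_SL) / gamma_LV
cos(theta) = (29.4 - 20.3) / 61.6
cos(theta) = 0.147727
theta = arccos(0.147727) = 81.5 degrees

81.5


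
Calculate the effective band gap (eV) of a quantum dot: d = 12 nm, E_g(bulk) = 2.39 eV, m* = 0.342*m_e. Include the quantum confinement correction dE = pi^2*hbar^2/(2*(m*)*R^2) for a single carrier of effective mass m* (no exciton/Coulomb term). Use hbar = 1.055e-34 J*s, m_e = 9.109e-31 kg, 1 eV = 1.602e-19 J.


Radius R = 12/2 nm = 6e-09 m
Confinement energy dE = pi^2 * hbar^2 / (2 * m_eff * m_e * R^2)
dE = pi^2 * (1.055e-34)^2 / (2 * 0.342 * 9.109e-31 * (6e-09)^2) J, divided by 1.602e-19 J/eV
dE = 0.0306 eV
Total band gap = E_g(bulk) + dE = 2.39 + 0.0306 = 2.4206 eV

2.4206


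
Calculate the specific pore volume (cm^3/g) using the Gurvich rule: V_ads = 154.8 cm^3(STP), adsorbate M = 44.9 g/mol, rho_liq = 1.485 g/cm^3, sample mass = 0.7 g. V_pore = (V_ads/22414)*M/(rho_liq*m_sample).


Moles adsorbed n = V_ads / 22414 = 154.8 / 22414 = 6.906398e-03 mol
Liquid volume V_liq = n * M / rho_liq = 6.906398e-03 * 44.9 / 1.485 = 0.20882 cm^3
Specific pore volume V_pore = V_liq / m_sample = 0.20882 / 0.7
V_pore = 0.2983 cm^3/g

0.2983
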